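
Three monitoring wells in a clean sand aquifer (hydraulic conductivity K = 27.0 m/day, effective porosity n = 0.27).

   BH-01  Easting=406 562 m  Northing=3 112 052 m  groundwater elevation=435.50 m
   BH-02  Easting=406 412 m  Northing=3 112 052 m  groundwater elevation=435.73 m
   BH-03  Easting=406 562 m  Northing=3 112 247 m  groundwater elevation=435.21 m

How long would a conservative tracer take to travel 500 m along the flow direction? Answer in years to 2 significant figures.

6.4 years

∂h/∂x = (435.73 − 435.50) / (406412 − 406562) = -0.001533
∂h/∂y = (435.21 − 435.50) / (3112247 − 3112052) = -0.001487
|∇h| = √(-0.001533² + -0.001487²) = 0.002136
Seepage velocity v = K·i/n = 27.0 × 0.002136 / 0.27 = 0.2136 m/day.
t = 500 / 0.2136 = 2341 days = 6.41 years.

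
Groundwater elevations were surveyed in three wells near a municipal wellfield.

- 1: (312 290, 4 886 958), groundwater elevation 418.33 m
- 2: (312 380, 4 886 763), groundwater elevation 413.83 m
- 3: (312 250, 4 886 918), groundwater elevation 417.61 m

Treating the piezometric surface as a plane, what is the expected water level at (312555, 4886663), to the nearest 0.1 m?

With h = a·x + b·y + c and 1 as origin, the differences give:
  90·a + (-195)·b = -4.50
  (-40)·a + (-40)·b = -0.72
Eliminate b (×(-40) and ×(-195), subtract): -11400·a = 39.600 → a = ∂h/∂x = -0.003474
Back-substitute: b = ∂h/∂y = +0.02147.
h(312555, 4886663) = 418.33 + (-0.003474)·(265) + (+0.02147)·(-295) = 418.33 -0.921 -6.335 = 411.075 m.

411.1 m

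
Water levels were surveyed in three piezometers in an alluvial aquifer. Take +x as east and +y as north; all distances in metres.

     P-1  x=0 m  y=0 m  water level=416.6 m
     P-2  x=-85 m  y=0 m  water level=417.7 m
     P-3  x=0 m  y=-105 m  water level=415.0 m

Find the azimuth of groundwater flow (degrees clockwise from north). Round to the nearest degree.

140°

∂h/∂x = (417.7 − 416.6) / (-85 − 0) = -0.01294
∂h/∂y = (415.0 − 416.6) / (-105 − 0) = +0.01524
Flow direction (−∇h) has components (+0.01294 E, -0.01524 N).
Azimuth = atan2(E, N) = atan2(+0.01294, -0.01524) = 139.7° ≈ 140°.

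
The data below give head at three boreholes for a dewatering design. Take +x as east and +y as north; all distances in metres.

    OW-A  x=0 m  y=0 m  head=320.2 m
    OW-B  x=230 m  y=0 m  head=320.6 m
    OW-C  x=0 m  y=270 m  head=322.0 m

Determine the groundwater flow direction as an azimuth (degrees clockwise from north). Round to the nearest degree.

195°

∂h/∂x = (320.6 − 320.2) / (230 − 0) = +0.001739
∂h/∂y = (322.0 − 320.2) / (270 − 0) = +0.006667
Flow direction (−∇h) has components (-0.001739 E, -0.006667 N).
Azimuth = atan2(E, N) = atan2(-0.001739, -0.006667) = 194.6° ≈ 195°.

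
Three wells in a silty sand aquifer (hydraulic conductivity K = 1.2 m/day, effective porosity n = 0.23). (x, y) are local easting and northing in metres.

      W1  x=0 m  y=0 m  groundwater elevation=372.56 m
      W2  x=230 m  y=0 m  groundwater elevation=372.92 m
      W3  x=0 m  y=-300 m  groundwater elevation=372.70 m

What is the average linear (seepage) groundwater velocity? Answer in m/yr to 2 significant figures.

3.1 m/yr

∂h/∂x = (372.92 − 372.56) / (230 − 0) = +0.001565
∂h/∂y = (372.70 − 372.56) / (-300 − 0) = -0.0004667
|∇h| = √(0.001565² + -0.0004667²) = 0.001633
Seepage velocity v = K·i/n = 1.2 × 0.001633 / 0.23 = 0.00852 m/day = 3.112 m/yr.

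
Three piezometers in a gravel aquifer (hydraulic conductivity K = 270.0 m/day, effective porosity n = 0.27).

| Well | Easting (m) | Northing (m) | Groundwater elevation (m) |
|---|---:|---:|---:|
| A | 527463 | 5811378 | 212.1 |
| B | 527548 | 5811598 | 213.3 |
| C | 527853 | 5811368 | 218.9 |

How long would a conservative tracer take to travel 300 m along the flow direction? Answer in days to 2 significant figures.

17 days

Differences from A: to B (Δx, Δy, Δh) = (85, 220, +1.2); to C = (390, -10, +6.8).
Solve a·Δx + b·Δy = Δh: det = 85·(-10) − 390·220 = -86650.
∂h/∂x = [(+1.2)·(-10) − (+6.8)·220] / -86650 = +0.01740
∂h/∂y = [85·(+6.8) − 390·(+1.2)] / -86650 = -0.001269
|∇h| = √(0.01740² + -0.001269²) = 0.01745
Seepage velocity v = K·i/n = 270.0 × 0.01745 / 0.27 = 17.45 m/day.
t = 300 / 17.45 = 17.19 days.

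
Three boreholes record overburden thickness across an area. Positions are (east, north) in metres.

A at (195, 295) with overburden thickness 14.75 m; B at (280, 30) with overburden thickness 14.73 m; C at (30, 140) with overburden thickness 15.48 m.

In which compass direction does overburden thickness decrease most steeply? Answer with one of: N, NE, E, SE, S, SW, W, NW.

E

With d = a·x + b·y + c and A as origin, the differences give:
  85·a + (-265)·b = -0.02
  (-165)·a + (-155)·b = +0.73
Eliminate b (×(-155) and ×(-265), subtract): -56900·a = 196.550 → a = ∂d/∂x = -0.003454
Back-substitute: b = ∂d/∂y = -0.001033.
Steepest decrease is along −∇f = (+0.003454 E, +0.001033 N) → east.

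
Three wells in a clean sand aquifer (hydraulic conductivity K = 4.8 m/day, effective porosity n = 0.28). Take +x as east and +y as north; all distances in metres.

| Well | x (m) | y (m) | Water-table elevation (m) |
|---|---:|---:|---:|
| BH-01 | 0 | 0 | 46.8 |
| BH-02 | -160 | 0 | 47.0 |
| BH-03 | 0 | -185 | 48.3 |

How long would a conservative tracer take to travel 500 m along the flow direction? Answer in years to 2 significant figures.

9.7 years

∂h/∂x = (47.0 − 46.8) / (-160 − 0) = -0.001250
∂h/∂y = (48.3 − 46.8) / (-185 − 0) = -0.008108
|∇h| = √(-0.001250² + -0.008108²) = 0.008204
Seepage velocity v = K·i/n = 4.8 × 0.008204 / 0.28 = 0.1406 m/day.
t = 500 / 0.1406 = 3556 days = 9.74 years.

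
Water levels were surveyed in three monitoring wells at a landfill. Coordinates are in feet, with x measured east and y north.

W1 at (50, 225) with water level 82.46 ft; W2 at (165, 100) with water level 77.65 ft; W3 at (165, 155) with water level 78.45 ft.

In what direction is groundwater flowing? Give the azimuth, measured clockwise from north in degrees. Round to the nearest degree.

Differences from W1: to W2 (Δx, Δy, Δh) = (115, -125, -4.81); to W3 = (115, -70, -4.01).
Solve a·Δx + b·Δy = Δh: det = 115·(-70) − 115·(-125) = 6325.
∂h/∂x = [(-4.81)·(-70) − (-4.01)·(-125)] / 6325 = -0.02602
∂h/∂y = [115·(-4.01) − 115·(-4.81)] / 6325 = +0.01455
Flow direction (−∇h) has components (+0.02602 E, -0.01455 N).
Azimuth = atan2(E, N) = atan2(+0.02602, -0.01455) = 119.2° ≈ 119°.

119°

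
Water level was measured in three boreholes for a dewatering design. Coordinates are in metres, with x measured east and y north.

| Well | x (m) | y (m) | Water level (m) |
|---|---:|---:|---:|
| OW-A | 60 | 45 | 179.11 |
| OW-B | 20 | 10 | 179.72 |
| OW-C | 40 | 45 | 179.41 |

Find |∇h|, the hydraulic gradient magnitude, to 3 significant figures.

0.0150

With h = a·x + b·y + c and OW-A as origin, the differences give:
  (-40)·a + (-35)·b = +0.61
  (-20)·a + 0·b = +0.30
Eliminate b (×0 and ×(-35), subtract): -700·a = 10.500 → a = ∂h/∂x = -0.01500
Back-substitute: b = ∂h/∂y = -0.0002857.
|∇h| = √(-0.01500² + -0.0002857²) = 0.015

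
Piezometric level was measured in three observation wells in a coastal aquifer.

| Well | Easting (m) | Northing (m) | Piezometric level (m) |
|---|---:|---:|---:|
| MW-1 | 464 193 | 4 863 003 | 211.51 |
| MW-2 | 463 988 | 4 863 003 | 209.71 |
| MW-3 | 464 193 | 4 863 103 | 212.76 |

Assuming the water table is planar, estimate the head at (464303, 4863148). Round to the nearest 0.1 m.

∂h/∂x = (209.71 − 211.51) / (463988 − 464193) = +0.008780
∂h/∂y = (212.76 − 211.51) / (4863103 − 4863003) = +0.01250
h(464303, 4863148) = 211.51 + (+0.008780)·(110) + (+0.01250)·(145) = 211.51 +0.966 +1.812 = 214.288 m.

214.3 m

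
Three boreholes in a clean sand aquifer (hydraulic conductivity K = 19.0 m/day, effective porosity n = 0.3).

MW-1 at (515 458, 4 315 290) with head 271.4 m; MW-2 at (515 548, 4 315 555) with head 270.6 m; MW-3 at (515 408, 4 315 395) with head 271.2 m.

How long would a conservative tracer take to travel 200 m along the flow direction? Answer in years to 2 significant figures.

With h = a·x + b·y + c and MW-1 as origin, the differences give:
  90·a + 265·b = -0.8
  (-50)·a + 105·b = -0.2
Eliminate b (×105 and ×265, subtract): 22700·a = -31.00 → a = ∂h/∂x = -0.001366
Back-substitute: b = ∂h/∂y = -0.002555.
|∇h| = √(-0.001366² + -0.002555²) = 0.002897
Seepage velocity v = K·i/n = 19.0 × 0.002897 / 0.3 = 0.1835 m/day.
t = 200 / 0.1835 = 1090 days = 2.98 years.

3.0 years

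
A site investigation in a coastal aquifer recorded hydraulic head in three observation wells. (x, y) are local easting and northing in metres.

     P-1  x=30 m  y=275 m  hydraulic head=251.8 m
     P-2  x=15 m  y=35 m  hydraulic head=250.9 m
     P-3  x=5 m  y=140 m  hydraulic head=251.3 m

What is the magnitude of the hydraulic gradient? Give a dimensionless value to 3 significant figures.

0.00379

Three-point gradient (reference P-1): Δ to P-2 = (-15, -240, -0.9), Δ to P-3 = (-25, -135, -0.5).
∂h/∂x = -0.0003774, ∂h/∂y = +0.003774 (det = -3975).
|∇h| = √(-0.0003774² + 0.003774²) = 0.003793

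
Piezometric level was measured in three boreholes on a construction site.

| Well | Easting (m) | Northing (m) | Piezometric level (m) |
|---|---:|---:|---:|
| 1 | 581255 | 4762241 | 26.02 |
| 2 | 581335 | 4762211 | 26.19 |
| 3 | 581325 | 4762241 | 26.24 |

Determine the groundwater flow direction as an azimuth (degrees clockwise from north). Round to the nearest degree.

229°

Taking 1 as reference: 2−1 = (80, -30, +0.17); 3−1 = (70, 0, +0.22).
Determinant of the coordinate differences = 80·0 − 70·(-30) = 2100.
∂h/∂x = [(+0.17)·0 − (+0.22)·(-30)] / 2100 = +0.003143
∂h/∂y = [80·(+0.22) − 70·(+0.17)] / 2100 = +0.002714
Flow direction (−∇h) has components (-0.003143 E, -0.002714 N).
Azimuth = atan2(E, N) = atan2(-0.003143, -0.002714) = 229.2° ≈ 229°.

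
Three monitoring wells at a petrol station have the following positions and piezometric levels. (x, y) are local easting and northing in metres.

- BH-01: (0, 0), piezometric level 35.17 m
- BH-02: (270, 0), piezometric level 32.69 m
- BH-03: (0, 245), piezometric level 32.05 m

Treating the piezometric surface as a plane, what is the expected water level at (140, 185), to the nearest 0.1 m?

31.5 m

∂h/∂x = (32.69 − 35.17) / (270 − 0) = -0.009185
∂h/∂y = (32.05 − 35.17) / (245 − 0) = -0.01273
h(140, 185) = 35.17 + (-0.009185)·(140) + (-0.01273)·(185) = 35.17 -1.286 -2.356 = 31.528 m.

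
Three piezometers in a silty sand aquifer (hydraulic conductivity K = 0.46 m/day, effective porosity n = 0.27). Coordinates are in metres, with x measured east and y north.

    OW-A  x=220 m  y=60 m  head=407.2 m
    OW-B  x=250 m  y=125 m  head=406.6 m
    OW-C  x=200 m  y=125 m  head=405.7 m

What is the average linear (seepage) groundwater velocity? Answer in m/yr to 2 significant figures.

16 m/yr

With h = a·x + b·y + c and OW-A as origin, the differences give:
  30·a + 65·b = -0.6
  (-20)·a + 65·b = -1.5
Eliminate b (×65 and ×65, subtract): 3250·a = 58.50 → a = ∂h/∂x = +0.01800
Back-substitute: b = ∂h/∂y = -0.01754.
|∇h| = √(0.01800² + -0.01754²) = 0.02513
Seepage velocity v = K·i/n = 0.46 × 0.02513 / 0.27 = 0.04281 m/day = 15.64 m/yr.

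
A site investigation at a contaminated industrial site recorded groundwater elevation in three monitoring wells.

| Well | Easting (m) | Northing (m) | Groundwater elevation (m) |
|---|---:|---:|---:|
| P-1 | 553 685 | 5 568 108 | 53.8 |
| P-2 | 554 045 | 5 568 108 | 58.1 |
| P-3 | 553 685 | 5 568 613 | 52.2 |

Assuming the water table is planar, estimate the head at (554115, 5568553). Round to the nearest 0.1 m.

∂h/∂x = (58.1 − 53.8) / (554045 − 553685) = +0.01194
∂h/∂y = (52.2 − 53.8) / (5568613 − 5568108) = -0.003168
h(554115, 5568553) = 53.8 + (+0.01194)·(430) + (-0.003168)·(445) = 53.8 +5.136 -1.410 = 57.526 m.

57.5 m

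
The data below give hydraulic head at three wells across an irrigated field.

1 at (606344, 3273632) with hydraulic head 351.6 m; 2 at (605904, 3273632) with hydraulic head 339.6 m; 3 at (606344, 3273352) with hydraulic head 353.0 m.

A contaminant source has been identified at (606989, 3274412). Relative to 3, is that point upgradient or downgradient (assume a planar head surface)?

∂h/∂x = (339.6 − 351.6) / (605904 − 606344) = +0.02727
∂h/∂y = (353.0 − 351.6) / (3273352 − 3273632) = -0.005000
Head at (606989, 3274412) = 351.6 + (+0.02727)·(645) + (-0.005000)·(780) = 365.29 m.
That is higher than the 353.0 m at 3, so the point is upgradient.

upgradient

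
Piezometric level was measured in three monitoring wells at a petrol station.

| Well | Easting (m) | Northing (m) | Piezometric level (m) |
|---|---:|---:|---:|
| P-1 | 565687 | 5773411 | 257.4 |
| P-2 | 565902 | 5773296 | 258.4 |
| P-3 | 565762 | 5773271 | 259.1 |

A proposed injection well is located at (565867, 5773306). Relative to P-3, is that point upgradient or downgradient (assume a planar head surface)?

downgradient

With h = a·x + b·y + c and P-1 as origin, the differences give:
  215·a + (-115)·b = +1.0
  75·a + (-140)·b = +1.7
Eliminate b (×(-140) and ×(-115), subtract): -21475·a = 55.50 → a = ∂h/∂x = -0.002584
Back-substitute: b = ∂h/∂y = -0.01353.
Head at (565867, 5773306) = 257.4 + (-0.002584)·(180) + (-0.01353)·(-105) = 258.36 m.
That is lower than the 259.1 m at P-3, so the point is downgradient.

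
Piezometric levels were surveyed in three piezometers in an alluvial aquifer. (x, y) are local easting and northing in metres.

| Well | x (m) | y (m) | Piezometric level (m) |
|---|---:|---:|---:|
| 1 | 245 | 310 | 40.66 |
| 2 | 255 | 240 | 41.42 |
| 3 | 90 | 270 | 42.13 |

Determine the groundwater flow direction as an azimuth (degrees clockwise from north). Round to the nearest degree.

Differences from 1: to 2 (Δx, Δy, Δh) = (10, -70, +0.76); to 3 = (-155, -40, +1.47).
Solve a·Δx + b·Δy = Δh: det = 10·(-40) − (-155)·(-70) = -11250.
∂h/∂x = [(+0.76)·(-40) − (+1.47)·(-70)] / -11250 = -0.006444
∂h/∂y = [10·(+1.47) − (-155)·(+0.76)] / -11250 = -0.01178
Flow direction (−∇h) has components (+0.006444 E, +0.01178 N).
Azimuth = atan2(E, N) = atan2(+0.006444, +0.01178) = 28.7° ≈ 029°.

029°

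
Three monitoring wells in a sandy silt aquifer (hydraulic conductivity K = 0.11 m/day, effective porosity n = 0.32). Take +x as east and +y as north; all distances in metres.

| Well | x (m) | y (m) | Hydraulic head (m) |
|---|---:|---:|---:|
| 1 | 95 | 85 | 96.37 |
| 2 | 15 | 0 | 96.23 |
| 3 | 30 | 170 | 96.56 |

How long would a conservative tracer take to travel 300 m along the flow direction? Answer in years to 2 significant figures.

1200 years

With h = a·x + b·y + c and 1 as origin, the differences give:
  (-80)·a + (-85)·b = -0.14
  (-65)·a + 85·b = +0.19
Eliminate b (×85 and ×(-85), subtract): -12325·a = 4.250 → a = ∂h/∂x = -0.0003448
Back-substitute: b = ∂h/∂y = +0.001972.
|∇h| = √(-0.0003448² + 0.001972²) = 0.002002
Seepage velocity v = K·i/n = 0.11 × 0.002002 / 0.32 = 0.0006882 m/day.
t = 300 / 0.0006882 = 4.359e+05 days = 1.19e+03 years.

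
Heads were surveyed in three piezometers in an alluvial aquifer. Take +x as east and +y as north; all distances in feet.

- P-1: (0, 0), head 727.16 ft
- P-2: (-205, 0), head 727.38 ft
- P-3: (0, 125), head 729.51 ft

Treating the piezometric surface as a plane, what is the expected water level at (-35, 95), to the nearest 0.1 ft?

∂h/∂x = (727.38 − 727.16) / (-205 − 0) = -0.001073
∂h/∂y = (729.51 − 727.16) / (125 − 0) = +0.01880
h(-35, 95) = 727.16 + (-0.001073)·(-35) + (+0.01880)·(95) = 727.16 +0.038 +1.786 = 728.984 ft.

729.0 ft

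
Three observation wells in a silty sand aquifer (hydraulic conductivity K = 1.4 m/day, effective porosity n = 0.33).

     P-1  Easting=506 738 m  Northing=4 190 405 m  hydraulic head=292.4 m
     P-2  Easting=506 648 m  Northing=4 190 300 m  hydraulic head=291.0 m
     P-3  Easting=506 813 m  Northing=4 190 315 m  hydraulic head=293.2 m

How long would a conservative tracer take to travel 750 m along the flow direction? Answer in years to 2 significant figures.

With h = a·x + b·y + c and P-1 as origin, the differences give:
  (-90)·a + (-105)·b = -1.4
  75·a + (-90)·b = +0.8
Eliminate b (×(-90) and ×(-105), subtract): 15975·a = 210.00 → a = ∂h/∂x = +0.01315
Back-substitute: b = ∂h/∂y = +0.002066.
|∇h| = √(0.01315² + 0.002066²) = 0.01331
Seepage velocity v = K·i/n = 1.4 × 0.01331 / 0.33 = 0.05647 m/day.
t = 750 / 0.05647 = 1.328e+04 days = 36.4 years.

36 years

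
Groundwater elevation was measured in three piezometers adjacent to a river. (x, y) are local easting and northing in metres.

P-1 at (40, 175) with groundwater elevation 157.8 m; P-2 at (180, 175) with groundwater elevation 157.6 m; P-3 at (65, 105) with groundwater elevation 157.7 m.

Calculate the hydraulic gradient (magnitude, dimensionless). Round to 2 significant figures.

Taking P-1 as reference: P-2−P-1 = (140, 0, -0.2); P-3−P-1 = (25, -70, -0.1).
Determinant of the coordinate differences = 140·(-70) − 25·0 = -9800.
∂h/∂x = [(-0.2)·(-70) − (-0.1)·0] / -9800 = -0.001429
∂h/∂y = [140·(-0.1) − 25·(-0.2)] / -9800 = +0.0009184
|∇h| = √(-0.001429² + 0.0009184²) = 0.001699

0.0017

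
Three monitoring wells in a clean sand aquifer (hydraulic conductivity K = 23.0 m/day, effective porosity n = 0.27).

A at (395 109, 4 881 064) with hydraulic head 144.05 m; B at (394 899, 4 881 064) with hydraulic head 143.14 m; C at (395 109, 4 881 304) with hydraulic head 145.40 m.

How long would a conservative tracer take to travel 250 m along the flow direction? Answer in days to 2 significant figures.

∂h/∂x = (143.14 − 144.05) / (394899 − 395109) = +0.004333
∂h/∂y = (145.40 − 144.05) / (4881304 − 4881064) = +0.005625
|∇h| = √(0.004333² + 0.005625²) = 0.0071
Seepage velocity v = K·i/n = 23.0 × 0.0071 / 0.27 = 0.6048 m/day.
t = 250 / 0.6048 = 413.4 days.

410 days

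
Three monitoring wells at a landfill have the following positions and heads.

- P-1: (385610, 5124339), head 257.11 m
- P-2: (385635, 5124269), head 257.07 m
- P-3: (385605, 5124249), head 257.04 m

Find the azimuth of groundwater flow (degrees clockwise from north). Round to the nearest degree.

Three-point gradient (reference P-1): Δ to P-2 = (25, -70, -0.04), Δ to P-3 = (-5, -90, -0.07).
∂h/∂x = +0.0005000, ∂h/∂y = +0.0007500 (det = -2600).
Flow direction (−∇h) has components (-0.0005000 E, -0.0007500 N).
Azimuth = atan2(E, N) = atan2(-0.0005000, -0.0007500) = 213.7° ≈ 214°.

214°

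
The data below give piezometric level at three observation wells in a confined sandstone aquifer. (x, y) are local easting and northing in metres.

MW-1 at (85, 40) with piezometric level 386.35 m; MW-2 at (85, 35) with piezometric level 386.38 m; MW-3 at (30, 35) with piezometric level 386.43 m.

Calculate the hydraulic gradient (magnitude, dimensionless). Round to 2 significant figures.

0.0061

Taking MW-1 as reference: MW-2−MW-1 = (0, -5, +0.03); MW-3−MW-1 = (-55, -5, +0.08).
Determinant of the coordinate differences = 0·(-5) − (-55)·(-5) = -275.
∂h/∂x = [(+0.03)·(-5) − (+0.08)·(-5)] / -275 = -0.0009091
∂h/∂y = [0·(+0.08) − (-55)·(+0.03)] / -275 = -0.006000
|∇h| = √(-0.0009091² + -0.006000²) = 0.006068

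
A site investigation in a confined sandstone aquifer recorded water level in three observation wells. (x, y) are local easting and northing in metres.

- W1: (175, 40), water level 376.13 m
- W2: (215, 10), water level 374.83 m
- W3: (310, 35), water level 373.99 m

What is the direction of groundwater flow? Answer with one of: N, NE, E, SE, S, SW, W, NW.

SE

Three-point gradient (reference W1): Δ to W2 = (40, -30, -1.30), Δ to W3 = (135, -5, -2.14).
∂h/∂x = -0.01499, ∂h/∂y = +0.02335 (det = 3850).
Flow = −∇h = (+0.01499 east, -0.02335 north), which points southeast.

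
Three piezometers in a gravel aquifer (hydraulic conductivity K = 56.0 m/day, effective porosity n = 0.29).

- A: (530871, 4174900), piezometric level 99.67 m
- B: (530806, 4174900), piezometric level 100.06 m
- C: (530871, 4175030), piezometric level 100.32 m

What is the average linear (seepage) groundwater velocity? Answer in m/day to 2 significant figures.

∂h/∂x = (100.06 − 99.67) / (530806 − 530871) = -0.006000
∂h/∂y = (100.32 − 99.67) / (4175030 − 4174900) = +0.005000
|∇h| = √(-0.006000² + 0.005000²) = 0.00781
Seepage velocity v = K·i/n = 56.0 × 0.00781 / 0.29 = 1.508 m/day.

1.5 m/day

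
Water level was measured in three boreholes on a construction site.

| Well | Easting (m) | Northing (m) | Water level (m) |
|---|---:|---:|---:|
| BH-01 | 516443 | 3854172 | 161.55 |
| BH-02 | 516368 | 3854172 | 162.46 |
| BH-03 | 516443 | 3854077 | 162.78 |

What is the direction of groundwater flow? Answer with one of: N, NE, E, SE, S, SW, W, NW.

∂h/∂x = (162.46 − 161.55) / (516368 − 516443) = -0.01213
∂h/∂y = (162.78 − 161.55) / (3854077 − 3854172) = -0.01295
Flow = −∇h = (+0.01213 east, +0.01295 north), which points northeast.

NE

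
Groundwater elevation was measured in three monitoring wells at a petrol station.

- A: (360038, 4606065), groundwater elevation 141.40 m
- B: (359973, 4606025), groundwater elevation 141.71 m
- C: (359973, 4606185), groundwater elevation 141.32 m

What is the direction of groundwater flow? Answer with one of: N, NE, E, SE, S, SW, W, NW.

NE

With h = a·x + b·y + c and A as origin, the differences give:
  (-65)·a + (-40)·b = +0.31
  (-65)·a + 120·b = -0.08
Eliminate b (×120 and ×(-40), subtract): -10400·a = 34.000 → a = ∂h/∂x = -0.003269
Back-substitute: b = ∂h/∂y = -0.002438.
Flow = −∇h = (+0.003269 east, +0.002438 north), which points northeast.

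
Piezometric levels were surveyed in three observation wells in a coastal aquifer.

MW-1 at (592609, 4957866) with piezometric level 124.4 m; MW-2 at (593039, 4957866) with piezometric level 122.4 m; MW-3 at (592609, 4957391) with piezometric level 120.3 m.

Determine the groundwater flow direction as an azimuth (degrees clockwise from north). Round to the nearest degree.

∂h/∂x = (122.4 − 124.4) / (593039 − 592609) = -0.004651
∂h/∂y = (120.3 − 124.4) / (4957391 − 4957866) = +0.008632
Flow direction (−∇h) has components (+0.004651 E, -0.008632 N).
Azimuth = atan2(E, N) = atan2(+0.004651, -0.008632) = 151.7° ≈ 152°.

152°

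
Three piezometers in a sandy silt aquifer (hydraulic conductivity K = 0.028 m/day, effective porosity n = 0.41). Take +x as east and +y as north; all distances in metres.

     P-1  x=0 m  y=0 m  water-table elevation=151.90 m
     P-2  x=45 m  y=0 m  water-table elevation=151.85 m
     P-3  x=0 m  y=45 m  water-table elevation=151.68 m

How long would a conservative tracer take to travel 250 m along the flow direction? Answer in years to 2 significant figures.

∂h/∂x = (151.85 − 151.90) / (45 − 0) = -0.001111
∂h/∂y = (151.68 − 151.90) / (45 − 0) = -0.004889
|∇h| = √(-0.001111² + -0.004889²) = 0.005014
Seepage velocity v = K·i/n = 0.028 × 0.005014 / 0.41 = 0.0003424 m/day.
t = 250 / 0.0003424 = 7.301e+05 days = 2e+03 years.

2000 years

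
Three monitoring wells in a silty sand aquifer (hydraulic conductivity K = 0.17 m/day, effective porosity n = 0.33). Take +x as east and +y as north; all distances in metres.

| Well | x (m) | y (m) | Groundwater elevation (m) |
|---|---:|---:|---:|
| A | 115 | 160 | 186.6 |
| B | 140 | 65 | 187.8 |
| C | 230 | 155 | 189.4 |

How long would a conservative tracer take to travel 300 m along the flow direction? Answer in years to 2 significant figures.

With h = a·x + b·y + c and A as origin, the differences give:
  25·a + (-95)·b = +1.2
  115·a + (-5)·b = +2.8
Eliminate b (×(-5) and ×(-95), subtract): 10800·a = 260.00 → a = ∂h/∂x = +0.02407
Back-substitute: b = ∂h/∂y = -0.006296.
|∇h| = √(0.02407² + -0.006296²) = 0.02488
Seepage velocity v = K·i/n = 0.17 × 0.02488 / 0.33 = 0.01282 m/day.
t = 300 / 0.01282 = 2.34e+04 days = 64.1 years.

64 years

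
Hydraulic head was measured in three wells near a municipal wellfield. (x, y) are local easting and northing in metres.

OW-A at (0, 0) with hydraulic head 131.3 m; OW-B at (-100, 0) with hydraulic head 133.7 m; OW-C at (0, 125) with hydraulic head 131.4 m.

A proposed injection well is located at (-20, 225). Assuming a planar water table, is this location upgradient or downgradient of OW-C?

∂h/∂x = (133.7 − 131.3) / (-100 − 0) = -0.02400
∂h/∂y = (131.4 − 131.3) / (125 − 0) = +0.0008000
Head at (-20, 225) = 131.3 + (-0.02400)·(-20) + (+0.0008000)·(225) = 131.96 m.
That is higher than the 131.4 m at OW-C, so the point is upgradient.

upgradient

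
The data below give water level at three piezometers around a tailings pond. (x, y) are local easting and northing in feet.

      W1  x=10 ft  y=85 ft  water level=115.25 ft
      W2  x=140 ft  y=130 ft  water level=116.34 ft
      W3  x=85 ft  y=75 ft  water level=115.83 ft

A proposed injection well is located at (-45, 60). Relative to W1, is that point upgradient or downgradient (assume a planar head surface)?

downgradient

Differences from W1: to W2 (Δx, Δy, Δh) = (130, 45, +1.09); to W3 = (75, -10, +0.58).
Solve a·Δx + b·Δy = Δh: det = 130·(-10) − 75·45 = -4675.
∂h/∂x = [(+1.09)·(-10) − (+0.58)·45] / -4675 = +0.007914
∂h/∂y = [130·(+0.58) − 75·(+1.09)] / -4675 = +0.001358
Head at (-45, 60) = 115.25 + (+0.007914)·(-55) + (+0.001358)·(-25) = 114.78 ft.
That is lower than the 115.25 ft at W1, so the point is downgradient.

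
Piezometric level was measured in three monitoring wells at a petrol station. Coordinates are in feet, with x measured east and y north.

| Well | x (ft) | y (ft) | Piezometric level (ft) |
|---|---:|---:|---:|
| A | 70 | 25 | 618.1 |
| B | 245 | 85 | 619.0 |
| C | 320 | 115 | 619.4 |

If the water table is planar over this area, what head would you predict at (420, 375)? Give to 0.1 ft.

Taking A as reference: B−A = (175, 60, +0.9); C−A = (250, 90, +1.3).
Solve a·Δx + b·Δy = Δh: det = 175·90 − 250·60 = 750.
∂h/∂x = [(+0.9)·90 − (+1.3)·60] / 750 = +0.004000
∂h/∂y = [175·(+1.3) − 250·(+0.9)] / 750 = +0.003333
h(420, 375) = 618.1 + (+0.004000)·(350) + (+0.003333)·(350) = 618.1 +1.400 +1.167 = 620.667 ft.

620.7 ft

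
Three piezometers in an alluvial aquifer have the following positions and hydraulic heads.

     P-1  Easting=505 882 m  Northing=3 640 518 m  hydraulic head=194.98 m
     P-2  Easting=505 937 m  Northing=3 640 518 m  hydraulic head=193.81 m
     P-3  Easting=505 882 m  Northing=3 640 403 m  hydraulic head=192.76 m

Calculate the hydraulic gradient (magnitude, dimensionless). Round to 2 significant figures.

∂h/∂x = (193.81 − 194.98) / (505937 − 505882) = -0.02127
∂h/∂y = (192.76 − 194.98) / (3640403 − 3640518) = +0.01930
|∇h| = √(-0.02127² + 0.01930²) = 0.02872

0.029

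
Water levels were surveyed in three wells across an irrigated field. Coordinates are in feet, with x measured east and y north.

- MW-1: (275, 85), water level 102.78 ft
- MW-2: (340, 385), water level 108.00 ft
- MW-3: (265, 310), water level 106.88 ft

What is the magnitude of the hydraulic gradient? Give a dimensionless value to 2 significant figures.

Taking MW-1 as reference: MW-2−MW-1 = (65, 300, +5.22); MW-3−MW-1 = (-10, 225, +4.10).
Determinant of the coordinate differences = 65·225 − (-10)·300 = 17625.
∂h/∂x = [(+5.22)·225 − (+4.10)·300] / 17625 = -0.003149
∂h/∂y = [65·(+4.10) − (-10)·(+5.22)] / 17625 = +0.01808
|∇h| = √(-0.003149² + 0.01808²) = 0.01835

0.018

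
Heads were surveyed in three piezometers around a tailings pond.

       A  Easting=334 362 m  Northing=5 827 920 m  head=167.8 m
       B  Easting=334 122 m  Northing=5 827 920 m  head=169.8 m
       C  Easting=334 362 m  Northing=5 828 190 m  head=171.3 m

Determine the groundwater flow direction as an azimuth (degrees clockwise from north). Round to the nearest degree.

147°

∂h/∂x = (169.8 − 167.8) / (334122 − 334362) = -0.008333
∂h/∂y = (171.3 − 167.8) / (5828190 − 5827920) = +0.01296
Flow direction (−∇h) has components (+0.008333 E, -0.01296 N).
Azimuth = atan2(E, N) = atan2(+0.008333, -0.01296) = 147.3° ≈ 147°.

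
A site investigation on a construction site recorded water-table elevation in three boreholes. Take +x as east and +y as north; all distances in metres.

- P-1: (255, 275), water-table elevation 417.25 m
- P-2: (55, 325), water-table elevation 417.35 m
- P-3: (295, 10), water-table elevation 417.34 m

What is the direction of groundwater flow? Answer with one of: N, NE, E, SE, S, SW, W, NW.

Taking P-1 as reference: P-2−P-1 = (-200, 50, +0.10); P-3−P-1 = (40, -265, +0.09).
Solve a·Δx + b·Δy = Δh: det = (-200)·(-265) − 40·50 = 51000.
∂h/∂x = [(+0.10)·(-265) − (+0.09)·50] / 51000 = -0.0006078
∂h/∂y = [(-200)·(+0.09) − 40·(+0.10)] / 51000 = -0.0004314
Flow = −∇h = (+0.0006078 east, +0.0004314 north), which points northeast.

NE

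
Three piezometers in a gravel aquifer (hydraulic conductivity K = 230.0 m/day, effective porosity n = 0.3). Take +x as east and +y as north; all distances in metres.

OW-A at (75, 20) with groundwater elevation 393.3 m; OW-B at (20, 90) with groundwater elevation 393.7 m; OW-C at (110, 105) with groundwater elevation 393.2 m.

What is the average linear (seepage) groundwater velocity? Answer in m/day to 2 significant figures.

4.5 m/day

Three-point gradient (reference OW-A): Δ to OW-B = (-55, 70, +0.4), Δ to OW-C = (35, 85, -0.1).
∂h/∂x = -0.005754, ∂h/∂y = +0.001193 (det = -7125).
|∇h| = √(-0.005754² + 0.001193²) = 0.005876
Seepage velocity v = K·i/n = 230.0 × 0.005876 / 0.3 = 4.505 m/day.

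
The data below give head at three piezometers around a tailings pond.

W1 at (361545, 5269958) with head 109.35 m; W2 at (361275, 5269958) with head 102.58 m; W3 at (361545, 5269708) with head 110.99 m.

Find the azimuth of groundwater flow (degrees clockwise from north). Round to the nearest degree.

285°

∂h/∂x = (102.58 − 109.35) / (361275 − 361545) = +0.02507
∂h/∂y = (110.99 − 109.35) / (5269708 − 5269958) = -0.006560
Flow direction (−∇h) has components (-0.02507 E, +0.006560 N).
Azimuth = atan2(E, N) = atan2(-0.02507, +0.006560) = 284.7° ≈ 285°.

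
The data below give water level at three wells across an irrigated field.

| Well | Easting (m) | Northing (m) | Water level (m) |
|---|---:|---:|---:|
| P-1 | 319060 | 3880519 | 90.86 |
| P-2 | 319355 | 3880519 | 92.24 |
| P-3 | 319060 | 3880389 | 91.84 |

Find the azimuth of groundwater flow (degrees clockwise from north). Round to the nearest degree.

328°

∂h/∂x = (92.24 − 90.86) / (319355 − 319060) = +0.004678
∂h/∂y = (91.84 − 90.86) / (3880389 − 3880519) = -0.007538
Flow direction (−∇h) has components (-0.004678 E, +0.007538 N).
Azimuth = atan2(E, N) = atan2(-0.004678, +0.007538) = 328.2° ≈ 328°.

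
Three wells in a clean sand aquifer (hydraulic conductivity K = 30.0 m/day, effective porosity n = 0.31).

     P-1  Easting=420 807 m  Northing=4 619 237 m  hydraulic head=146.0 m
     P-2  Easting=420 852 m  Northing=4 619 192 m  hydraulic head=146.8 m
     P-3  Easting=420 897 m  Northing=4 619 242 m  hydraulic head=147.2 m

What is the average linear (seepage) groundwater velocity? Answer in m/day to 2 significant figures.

1.4 m/day

With h = a·x + b·y + c and P-1 as origin, the differences give:
  45·a + (-45)·b = +0.8
  90·a + 5·b = +1.2
Eliminate b (×5 and ×(-45), subtract): 4275·a = 58.00 → a = ∂h/∂x = +0.01357
Back-substitute: b = ∂h/∂y = -0.004211.
|∇h| = √(0.01357² + -0.004211²) = 0.01421
Seepage velocity v = K·i/n = 30.0 × 0.01421 / 0.31 = 1.375 m/day.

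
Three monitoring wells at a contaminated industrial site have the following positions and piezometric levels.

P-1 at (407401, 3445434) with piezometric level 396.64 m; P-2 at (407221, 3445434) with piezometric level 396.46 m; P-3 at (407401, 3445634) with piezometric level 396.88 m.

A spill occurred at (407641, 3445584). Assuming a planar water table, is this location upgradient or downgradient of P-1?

upgradient

∂h/∂x = (396.46 − 396.64) / (407221 − 407401) = +0.001000
∂h/∂y = (396.88 − 396.64) / (3445634 − 3445434) = +0.001200
Head at (407641, 3445584) = 396.64 + (+0.001000)·(240) + (+0.001200)·(150) = 397.06 m.
That is higher than the 396.64 m at P-1, so the point is upgradient.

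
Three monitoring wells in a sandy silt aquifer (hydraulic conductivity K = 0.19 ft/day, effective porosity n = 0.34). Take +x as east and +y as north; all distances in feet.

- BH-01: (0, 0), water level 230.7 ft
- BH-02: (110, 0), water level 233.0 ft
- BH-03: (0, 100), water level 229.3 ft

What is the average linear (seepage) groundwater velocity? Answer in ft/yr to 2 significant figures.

∂h/∂x = (233.0 − 230.7) / (110 − 0) = +0.02091
∂h/∂y = (229.3 − 230.7) / (100 − 0) = -0.01400
|∇h| = √(0.02091² + -0.01400²) = 0.02516
Seepage velocity v = K·i/n = 0.19 × 0.02516 / 0.34 = 0.01406 ft/day = 5.135 ft/yr.

5.1 ft/yr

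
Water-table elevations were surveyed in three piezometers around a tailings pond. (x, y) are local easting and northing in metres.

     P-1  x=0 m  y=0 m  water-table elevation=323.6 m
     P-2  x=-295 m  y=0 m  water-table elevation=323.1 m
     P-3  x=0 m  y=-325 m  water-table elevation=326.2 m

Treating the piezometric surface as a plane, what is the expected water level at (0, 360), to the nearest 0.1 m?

320.7 m

∂h/∂x = (323.1 − 323.6) / (-295 − 0) = +0.001695
∂h/∂y = (326.2 − 323.6) / (-325 − 0) = -0.008000
h(0, 360) = 323.6 + (+0.001695)·(0) + (-0.008000)·(360) = 323.6 +0.000 -2.880 = 320.720 m.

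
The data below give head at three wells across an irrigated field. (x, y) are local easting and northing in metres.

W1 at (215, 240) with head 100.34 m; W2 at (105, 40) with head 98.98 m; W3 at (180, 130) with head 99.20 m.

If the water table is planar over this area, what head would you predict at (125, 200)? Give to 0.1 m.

Differences from W1: to W2 (Δx, Δy, Δh) = (-110, -200, -1.36); to W3 = (-35, -110, -1.14).
Determinant of the coordinate differences = (-110)·(-110) − (-35)·(-200) = 5100.
∂h/∂x = [(-1.36)·(-110) − (-1.14)·(-200)] / 5100 = -0.01537
∂h/∂y = [(-110)·(-1.14) − (-35)·(-1.36)] / 5100 = +0.01525
h(125, 200) = 100.34 + (-0.01537)·(-90) + (+0.01525)·(-40) = 100.34 +1.384 -0.610 = 101.113 m.

101.1 m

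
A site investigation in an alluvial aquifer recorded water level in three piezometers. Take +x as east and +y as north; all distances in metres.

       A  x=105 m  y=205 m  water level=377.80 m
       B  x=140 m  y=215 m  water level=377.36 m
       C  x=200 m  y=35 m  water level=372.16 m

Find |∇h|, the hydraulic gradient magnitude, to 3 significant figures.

0.0295

Taking A as reference: B−A = (35, 10, -0.44); C−A = (95, -170, -5.64).
Solve a·Δx + b·Δy = Δh: det = 35·(-170) − 95·10 = -6900.
∂h/∂x = [(-0.44)·(-170) − (-5.64)·10] / -6900 = -0.01901
∂h/∂y = [35·(-5.64) − 95·(-0.44)] / -6900 = +0.02255
|∇h| = √(-0.01901² + 0.02255²) = 0.02949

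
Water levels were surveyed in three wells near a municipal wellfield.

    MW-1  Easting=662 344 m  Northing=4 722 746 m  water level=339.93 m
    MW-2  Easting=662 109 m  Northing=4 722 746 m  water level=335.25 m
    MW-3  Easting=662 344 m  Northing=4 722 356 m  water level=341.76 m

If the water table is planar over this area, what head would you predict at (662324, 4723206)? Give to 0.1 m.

∂h/∂x = (335.25 − 339.93) / (662109 − 662344) = +0.01991
∂h/∂y = (341.76 − 339.93) / (4722356 − 4722746) = -0.004692
h(662324, 4723206) = 339.93 + (+0.01991)·(-20) + (-0.004692)·(460) = 339.93 -0.398 -2.158 = 337.373 m.

337.4 m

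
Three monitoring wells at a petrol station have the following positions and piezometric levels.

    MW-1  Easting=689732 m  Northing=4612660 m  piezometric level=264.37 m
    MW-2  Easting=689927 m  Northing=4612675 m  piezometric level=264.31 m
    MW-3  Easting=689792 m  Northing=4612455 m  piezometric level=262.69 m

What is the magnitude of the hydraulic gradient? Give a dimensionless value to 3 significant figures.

0.00798

Taking MW-1 as reference: MW-2−MW-1 = (195, 15, -0.06); MW-3−MW-1 = (60, -205, -1.68).
Solve a·Δx + b·Δy = Δh: det = 195·(-205) − 60·15 = -40875.
∂h/∂x = [(-0.06)·(-205) − (-1.68)·15] / -40875 = -0.0009174
∂h/∂y = [195·(-1.68) − 60·(-0.06)] / -40875 = +0.007927
|∇h| = √(-0.0009174² + 0.007927²) = 0.00798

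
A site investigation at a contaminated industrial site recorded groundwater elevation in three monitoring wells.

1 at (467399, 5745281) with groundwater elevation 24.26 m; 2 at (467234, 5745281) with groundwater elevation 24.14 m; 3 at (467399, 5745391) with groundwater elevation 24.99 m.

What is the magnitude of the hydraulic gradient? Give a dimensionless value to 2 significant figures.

0.0067

∂h/∂x = (24.14 − 24.26) / (467234 − 467399) = +0.0007273
∂h/∂y = (24.99 − 24.26) / (5745391 − 5745281) = +0.006636
|∇h| = √(0.0007273² + 0.006636²) = 0.006676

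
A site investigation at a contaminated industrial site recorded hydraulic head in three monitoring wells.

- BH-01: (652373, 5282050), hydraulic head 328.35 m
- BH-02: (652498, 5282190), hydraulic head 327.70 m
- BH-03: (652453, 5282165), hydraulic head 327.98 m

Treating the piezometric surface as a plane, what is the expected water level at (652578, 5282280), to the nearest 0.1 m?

With h = a·x + b·y + c and BH-01 as origin, the differences give:
  125·a + 140·b = -0.65
  80·a + 115·b = -0.37
Eliminate b (×115 and ×140, subtract): 3175·a = -22.950 → a = ∂h/∂x = -0.007228
Back-substitute: b = ∂h/∂y = +0.001811.
h(652578, 5282280) = 328.35 + (-0.007228)·(205) + (+0.001811)·(230) = 328.35 -1.482 +0.417 = 327.285 m.

327.3 m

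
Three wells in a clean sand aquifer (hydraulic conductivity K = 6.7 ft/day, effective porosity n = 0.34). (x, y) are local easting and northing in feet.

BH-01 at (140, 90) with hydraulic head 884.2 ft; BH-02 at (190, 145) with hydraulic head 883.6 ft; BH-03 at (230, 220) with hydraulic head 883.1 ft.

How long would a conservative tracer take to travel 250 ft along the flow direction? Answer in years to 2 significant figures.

3.1 years

With h = a·x + b·y + c and BH-01 as origin, the differences give:
  50·a + 55·b = -0.6
  90·a + 130·b = -1.1
Eliminate b (×130 and ×55, subtract): 1550·a = -17.50 → a = ∂h/∂x = -0.01129
Back-substitute: b = ∂h/∂y = -0.0006452.
|∇h| = √(-0.01129² + -0.0006452²) = 0.01131
Seepage velocity v = K·i/n = 6.7 × 0.01131 / 0.34 = 0.2229 ft/day.
t = 250 / 0.2229 = 1122 days = 3.07 years.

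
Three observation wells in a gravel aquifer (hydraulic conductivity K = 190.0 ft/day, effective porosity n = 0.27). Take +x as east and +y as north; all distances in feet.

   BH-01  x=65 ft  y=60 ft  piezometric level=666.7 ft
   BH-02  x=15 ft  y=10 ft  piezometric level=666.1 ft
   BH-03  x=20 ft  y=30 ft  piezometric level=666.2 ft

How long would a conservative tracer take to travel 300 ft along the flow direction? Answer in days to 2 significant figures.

With h = a·x + b·y + c and BH-01 as origin, the differences give:
  (-50)·a + (-50)·b = -0.6
  (-45)·a + (-30)·b = -0.5
Eliminate b (×(-30) and ×(-50), subtract): -750·a = -7.00 → a = ∂h/∂x = +0.009333
Back-substitute: b = ∂h/∂y = +0.002667.
|∇h| = √(0.009333² + 0.002667²) = 0.009707
Seepage velocity v = K·i/n = 190.0 × 0.009707 / 0.27 = 6.831 ft/day.
t = 300 / 6.831 = 43.92 days.

44 days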